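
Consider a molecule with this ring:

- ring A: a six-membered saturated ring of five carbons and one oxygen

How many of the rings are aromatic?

0

Ring A has only sp³ atoms, so it is not fully conjugated — not aromatic (tetrahydropyran).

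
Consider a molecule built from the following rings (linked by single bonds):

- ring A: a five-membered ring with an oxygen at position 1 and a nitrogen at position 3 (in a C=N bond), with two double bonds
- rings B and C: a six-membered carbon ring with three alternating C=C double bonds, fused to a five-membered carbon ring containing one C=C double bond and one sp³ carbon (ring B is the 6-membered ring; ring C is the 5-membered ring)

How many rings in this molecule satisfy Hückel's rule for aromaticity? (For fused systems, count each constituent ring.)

Ring A has a continuous p-orbital overlap around the ring; 2 ring double bonds (4 π electrons) plus a heteroatom lone pair (2) give 6 π electrons. 6 = 4(1)+2, so ring A is aromatic (oxazole).
Ring B is planar and fully conjugated; 3 ring double bonds give 6 π electrons. That satisfies 4n+2 with n=1, so ring B is aromatic (benzene ring).
Ring C has one sp³ carbon, so it is not fully conjugated — not aromatic (cyclopentene ring).
Aromatic: A, B. Total: 2.

2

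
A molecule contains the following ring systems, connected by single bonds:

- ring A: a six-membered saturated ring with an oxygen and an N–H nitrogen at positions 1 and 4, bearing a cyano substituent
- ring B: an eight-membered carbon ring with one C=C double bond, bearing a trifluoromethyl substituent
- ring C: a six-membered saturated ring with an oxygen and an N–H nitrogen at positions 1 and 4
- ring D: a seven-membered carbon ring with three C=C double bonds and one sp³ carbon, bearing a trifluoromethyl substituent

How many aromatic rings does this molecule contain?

0

Ring A has only sp³ atoms, so it is not fully conjugated — not aromatic (morpholine).
Ring B has six sp³ carbons, so it is not fully conjugated — not aromatic (cyclooctene).
Ring C has only sp³ atoms, so it is not fully conjugated — not aromatic (morpholine).
Ring D has one sp³ carbon, so it is not fully conjugated — not aromatic (cycloheptatriene).
No ring is aromatic. Total: 0.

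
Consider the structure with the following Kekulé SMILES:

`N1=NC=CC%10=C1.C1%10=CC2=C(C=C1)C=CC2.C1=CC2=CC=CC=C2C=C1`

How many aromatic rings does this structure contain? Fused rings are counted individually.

The SMILES encodes a six-membered ring with two adjacent nitrogens and three alternating double bonds; a six-membered carbon ring with three alternating C=C double bonds, fused to a five-membered carbon ring containing one C=C double bond and one sp³ carbon; two fused six-membered carbon rings, each with three alternating C=C double bonds.
The 6-membered ring with two nitrogens (1,2) is planar and fully conjugated; 3 ring double bonds give 6 π electrons. 6 = 4(1)+2, so it is aromatic (pyridazine).
The 6-membered ring has a continuous p-orbital overlap around the ring; 3 ring double bonds give 6 π electrons. 6 = 4(1)+2, so it is aromatic (benzene ring).
The 5-membered ring has one sp³ carbon, so it is not fully conjugated — not aromatic (cyclopentene ring).
The fused 6/6-membered bicyclic is a single π system with 10 sp² atoms and 10 π electrons from ring double bonds. 10 = 4(2)+2, so the system is aromatic and both rings count as aromatic (naphthalene).
4 of the 5 rings are aromatic. Total: 4.

4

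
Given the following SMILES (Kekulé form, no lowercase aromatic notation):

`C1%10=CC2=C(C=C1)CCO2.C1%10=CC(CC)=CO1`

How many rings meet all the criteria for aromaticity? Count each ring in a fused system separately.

The SMILES encodes a six-membered carbon ring with three alternating C=C double bonds, fused to a five-membered ring containing one oxygen and two sp³ carbons; a five-membered ring of four carbons and one oxygen, with two C=C double bonds.
The 6-membered ring is planar and fully conjugated; 3 ring double bonds give 6 π electrons. Since 6 = 4n+2 (n=1), it is aromatic (benzene ring).
The 5-membered ring with one oxygen has two sp³ carbons, so it is not fully conjugated — not aromatic (oxolane ring).
The second 5-membered ring with one oxygen is planar and fully conjugated; 2 ring double bonds (4 π electrons) plus a heteroatom lone pair (2) give 6 π electrons. Since 6 = 4n+2 (n=1), it is aromatic (furan).
2 of the 3 rings are aromatic. Total: 2.

2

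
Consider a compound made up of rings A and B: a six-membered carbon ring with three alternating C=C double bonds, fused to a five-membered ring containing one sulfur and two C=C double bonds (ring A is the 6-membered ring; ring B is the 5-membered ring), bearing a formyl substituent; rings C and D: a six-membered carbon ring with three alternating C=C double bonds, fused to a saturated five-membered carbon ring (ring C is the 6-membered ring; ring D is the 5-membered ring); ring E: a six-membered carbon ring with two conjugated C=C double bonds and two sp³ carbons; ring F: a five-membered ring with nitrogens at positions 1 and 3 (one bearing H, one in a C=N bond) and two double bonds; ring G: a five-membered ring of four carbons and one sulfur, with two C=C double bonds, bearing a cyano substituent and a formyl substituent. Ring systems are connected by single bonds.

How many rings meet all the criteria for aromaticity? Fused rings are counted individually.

Rings A and B form a fused bicyclic system (with one sulfur) with 9 sp² atoms and 10 π electrons from ring double bonds plus a heteroatom lone pair. 10 = 4(2)+2, so the system is aromatic and both rings count as aromatic (benzothiophene).
Ring C has a continuous p-orbital overlap around the ring; 3 ring double bonds give 6 π electrons. 6 = 4(1)+2, so ring C is aromatic (benzene ring).
Ring D has three sp³ carbons, so it is not fully conjugated — not aromatic (cyclopentane ring).
Ring E has two sp³ carbons, so it is not fully conjugated — not aromatic (1,3-cyclohexadiene).
Ring F is planar and fully conjugated; 2 ring double bonds (4 π electrons) plus a heteroatom lone pair (2) give 6 π electrons. That satisfies 4n+2 with n=1, so ring F is aromatic (imidazole).
Ring G has a continuous p-orbital overlap around the ring; 2 ring double bonds (4 π electrons) plus a heteroatom lone pair (2) give 6 π electrons. 6 = 4(1)+2, so ring G is aromatic (thiophene).
Aromatic: A, B, C, F, G. Total: 5.

5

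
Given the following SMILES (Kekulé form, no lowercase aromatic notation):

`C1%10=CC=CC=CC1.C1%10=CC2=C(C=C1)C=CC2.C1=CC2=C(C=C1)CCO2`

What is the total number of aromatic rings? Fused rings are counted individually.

The SMILES encodes a seven-membered carbon ring with three C=C double bonds and one sp³ carbon; a six-membered carbon ring with three alternating C=C double bonds, fused to a five-membered carbon ring containing one C=C double bond and one sp³ carbon; a six-membered carbon ring with three alternating C=C double bonds, fused to a five-membered ring containing one oxygen and two sp³ carbons.
The 7-membered ring has one sp³ carbon, so it is not fully conjugated — not aromatic (cycloheptatriene).
The 6-membered ring is planar and fully conjugated; 3 ring double bonds give 6 π electrons. 6 = 4(1)+2, so it is aromatic (benzene ring).
The 5-membered ring has one sp³ carbon, so it is not fully conjugated — not aromatic (cyclopentene ring).
The second 6-membered ring is fully conjugated (every ring atom contributes a p orbital); 3 ring double bonds give 6 π electrons. That satisfies 4n+2 with n=1, so it is aromatic (benzene ring).
The 5-membered ring with one oxygen has two sp³ carbons, so it is not fully conjugated — not aromatic (oxolane ring).
2 of the 5 rings are aromatic. Total: 2.

2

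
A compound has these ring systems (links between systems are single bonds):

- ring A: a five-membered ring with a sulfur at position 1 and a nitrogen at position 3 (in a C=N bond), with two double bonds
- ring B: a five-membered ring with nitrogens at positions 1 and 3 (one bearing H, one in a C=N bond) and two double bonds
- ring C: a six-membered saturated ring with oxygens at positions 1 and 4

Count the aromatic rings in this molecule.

Ring A is planar and fully conjugated; 2 ring double bonds (4 π electrons) plus a heteroatom lone pair (2) give 6 π electrons. Since 6 = 4n+2 (n=1), ring A is aromatic (thiazole).
Ring B has a continuous p-orbital overlap around the ring; 2 ring double bonds (4 π electrons) plus a heteroatom lone pair (2) give 6 π electrons. That satisfies 4n+2 with n=1, so ring B is aromatic (imidazole).
Ring C has only sp³ atoms, so it is not fully conjugated — not aromatic (1,4-dioxane).
Aromatic: A, B. Total: 2.

2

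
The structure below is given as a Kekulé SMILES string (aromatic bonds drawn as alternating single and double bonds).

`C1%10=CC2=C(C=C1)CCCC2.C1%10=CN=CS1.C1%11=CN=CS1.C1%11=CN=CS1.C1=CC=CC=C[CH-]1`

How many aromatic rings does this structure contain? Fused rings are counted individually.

4

The SMILES encodes a six-membered carbon ring with three alternating C=C double bonds, fused to a saturated six-membered carbon ring; a five-membered ring with a sulfur at position 1 and a nitrogen at position 3 (in a C=N bond), with two double bonds; a five-membered ring with a sulfur at position 1 and a nitrogen at position 3 (in a C=N bond), with two double bonds; a five-membered ring with a sulfur at position 1 and a nitrogen at position 3 (in a C=N bond), with two double bonds; a seven-membered all-carbon ring bearing a negative charge on one carbon, with three C=C double bonds.
The 6-membered ring has a continuous p-orbital overlap around the ring; 3 ring double bonds give 6 π electrons. 6 = 4(1)+2, so it is aromatic (benzene ring).
The second 6-membered ring has four sp³ carbons, so it is not fully conjugated — not aromatic (cyclohexane ring).
The 5-membered ring with one sulfur and one =N– is planar and fully conjugated; 2 ring double bonds (4 π electrons) plus a heteroatom lone pair (2) give 6 π electrons. That satisfies 4n+2 with n=1, so it is aromatic (thiazole).
The second 5-membered ring with one sulfur and one =N– has a continuous p-orbital overlap around the ring; 2 ring double bonds (4 π electrons) plus a heteroatom lone pair (2) give 6 π electrons. Since 6 = 4n+2 (n=1), it is aromatic (thiazole).
The third 5-membered ring with one sulfur and one =N– is fully conjugated (every ring atom contributes a p orbital); 2 ring double bonds (4 π electrons) plus a heteroatom lone pair (2) give 6 π electrons. That satisfies 4n+2 with n=1, so it is aromatic (thiazole).
The 7-membered ring has only sp² ring atoms; a planar conformation would have a fully conjugated π system of 8 electrons. But 8 = 4(2), which is 4n not 4n+2, so it is not aromatic (cycloheptatrienyl anion).
4 of the 6 rings are aromatic. Total: 4.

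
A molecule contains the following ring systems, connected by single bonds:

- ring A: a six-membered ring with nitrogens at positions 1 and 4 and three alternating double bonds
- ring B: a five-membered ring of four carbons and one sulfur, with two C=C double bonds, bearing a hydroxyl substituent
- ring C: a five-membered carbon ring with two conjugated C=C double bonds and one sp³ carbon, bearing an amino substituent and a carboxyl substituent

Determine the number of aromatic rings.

2

Ring A is planar and fully conjugated; 3 ring double bonds give 6 π electrons. 6 = 4(1)+2, so ring A is aromatic (pyrazine).
Ring B is fully conjugated (every ring atom contributes a p orbital); 2 ring double bonds (4 π electrons) plus a heteroatom lone pair (2) give 6 π electrons. 6 = 4(1)+2, so ring B is aromatic (thiophene).
Ring C has one sp³ carbon, so it is not fully conjugated — not aromatic (cyclopentadiene).
Aromatic: A, B. Total: 2.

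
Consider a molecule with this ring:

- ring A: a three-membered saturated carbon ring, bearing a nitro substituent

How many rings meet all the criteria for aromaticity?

0

Ring A has only sp³ atoms, so it is not fully conjugated — not aromatic (cyclopropane).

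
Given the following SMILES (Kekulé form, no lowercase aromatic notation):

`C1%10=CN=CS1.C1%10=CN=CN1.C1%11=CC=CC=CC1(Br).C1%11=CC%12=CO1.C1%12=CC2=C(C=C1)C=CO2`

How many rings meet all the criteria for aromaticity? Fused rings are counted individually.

5

The SMILES encodes a five-membered ring with a sulfur at position 1 and a nitrogen at position 3 (in a C=N bond), with two double bonds; a five-membered ring with nitrogens at positions 1 and 3 (one bearing H, one in a C=N bond) and two double bonds; a seven-membered carbon ring with three C=C double bonds and one sp³ carbon; a five-membered ring of four carbons and one oxygen, with two C=C double bonds; a six-membered carbon ring with three alternating C=C double bonds, fused to a five-membered ring containing one oxygen and two C=C double bonds.
The 5-membered ring with one sulfur and one =N– is planar and fully conjugated; 2 ring double bonds (4 π electrons) plus a heteroatom lone pair (2) give 6 π electrons. 6 = 4(1)+2, so it is aromatic (thiazole).
The 5-membered ring with two nitrogens (one N–H, one =N–) is fully conjugated (every ring atom contributes a p orbital); 2 ring double bonds (4 π electrons) plus a heteroatom lone pair (2) give 6 π electrons. 6 = 4(1)+2, so it is aromatic (imidazole).
The 7-membered ring has one sp³ carbon, so it is not fully conjugated — not aromatic (cycloheptatriene).
The 5-membered ring with one oxygen is planar and fully conjugated; 2 ring double bonds (4 π electrons) plus a heteroatom lone pair (2) give 6 π electrons. Since 6 = 4n+2 (n=1), it is aromatic (furan).
The fused 6/5-membered bicyclic (with one oxygen) is a single π system with 9 sp² atoms and 10 π electrons from ring double bonds plus a heteroatom lone pair. 10 = 4(2)+2, so the system is aromatic and both rings count as aromatic (benzofuran).
5 of the 6 rings are aromatic. Total: 5.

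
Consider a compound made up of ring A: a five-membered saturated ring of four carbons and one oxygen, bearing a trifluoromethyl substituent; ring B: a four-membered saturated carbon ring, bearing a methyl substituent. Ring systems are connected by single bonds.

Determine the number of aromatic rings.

Ring A has only sp³ atoms, so it is not fully conjugated — not aromatic (tetrahydrofuran).
Ring B has only sp³ atoms, so it is not fully conjugated — not aromatic (cyclobutane).
No ring is aromatic. Total: 0.

0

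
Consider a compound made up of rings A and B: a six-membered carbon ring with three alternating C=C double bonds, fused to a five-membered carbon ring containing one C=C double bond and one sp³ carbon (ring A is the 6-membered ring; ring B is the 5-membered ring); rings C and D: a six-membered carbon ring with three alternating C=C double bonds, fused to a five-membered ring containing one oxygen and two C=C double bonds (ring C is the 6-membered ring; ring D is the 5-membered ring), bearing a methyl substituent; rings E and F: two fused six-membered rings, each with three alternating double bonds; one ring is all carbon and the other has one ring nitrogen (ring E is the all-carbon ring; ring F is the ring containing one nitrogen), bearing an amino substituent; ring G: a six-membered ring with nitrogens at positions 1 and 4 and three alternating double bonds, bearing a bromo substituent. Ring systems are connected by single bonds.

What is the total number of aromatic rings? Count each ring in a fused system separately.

Ring A has a continuous p-orbital overlap around the ring; 3 ring double bonds give 6 π electrons. 6 = 4(1)+2, so ring A is aromatic (benzene ring).
Ring B has one sp³ carbon, so it is not fully conjugated — not aromatic (cyclopentene ring).
Rings C and D form a fused bicyclic system (with one oxygen) with 9 sp² atoms and 10 π electrons from ring double bonds plus a heteroatom lone pair. 10 = 4(2)+2, so the system is aromatic and both rings count as aromatic (benzofuran).
Rings E and F form a fused bicyclic system (with one nitrogen) with 10 sp² atoms and 10 π electrons from ring double bonds. 10 = 4(2)+2, so the system is aromatic and both rings count as aromatic (quinoline).
Ring G is planar and fully conjugated; 3 ring double bonds give 6 π electrons. That satisfies 4n+2 with n=1, so ring G is aromatic (pyrazine).
Aromatic: A, C, D, E, F, G. Total: 6.

6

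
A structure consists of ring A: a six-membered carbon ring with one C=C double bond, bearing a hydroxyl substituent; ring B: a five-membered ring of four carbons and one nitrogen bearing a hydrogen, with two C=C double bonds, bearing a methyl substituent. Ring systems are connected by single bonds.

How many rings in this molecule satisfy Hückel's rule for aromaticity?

Ring A has four sp³ carbons, so it is not fully conjugated — not aromatic (cyclohexene).
Ring B is planar and fully conjugated; 2 ring double bonds (4 π electrons) plus a heteroatom lone pair (2) give 6 π electrons. 6 = 4(1)+2, so ring B is aromatic (pyrrole).
Aromatic: B. Total: 1.

1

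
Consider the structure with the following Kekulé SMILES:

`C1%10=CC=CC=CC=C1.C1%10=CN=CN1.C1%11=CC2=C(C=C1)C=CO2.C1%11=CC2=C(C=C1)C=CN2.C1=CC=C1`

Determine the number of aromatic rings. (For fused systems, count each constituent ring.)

5

The SMILES encodes an eight-membered carbon ring with four alternating C=C double bonds; a five-membered ring with nitrogens at positions 1 and 3 (one bearing H, one in a C=N bond) and two double bonds; a six-membered carbon ring with three alternating C=C double bonds, fused to a five-membered ring containing one oxygen and two C=C double bonds; a six-membered carbon ring with three alternating C=C double bonds, fused to a five-membered ring containing one N–H nitrogen and two C=C double bonds; a four-membered carbon ring with two alternating C=C double bonds.
The 8-membered ring has only sp² ring atoms; a planar conformation would have a fully conjugated π system of 8 electrons. But 8 = 4(2), which is 4n not 4n+2, so it is not aromatic (cyclooctatetraene) — cyclooctatetraene distorts into a non-planar tub to avoid antiaromaticity.
The 5-membered ring with two nitrogens (one N–H, one =N–) is fully conjugated (every ring atom contributes a p orbital); 2 ring double bonds (4 π electrons) plus a heteroatom lone pair (2) give 6 π electrons. That satisfies 4n+2 with n=1, so it is aromatic (imidazole).
The fused 6/5-membered bicyclic (with one oxygen) is a single π system with 9 sp² atoms and 10 π electrons from ring double bonds plus a heteroatom lone pair. 10 = 4(2)+2, so the system is aromatic and both rings count as aromatic (benzofuran).
The fused 6/5-membered bicyclic (with one N–H) is a single π system with 9 sp² atoms and 10 π electrons from ring double bonds plus a heteroatom lone pair. 10 = 4(2)+2, so the system is aromatic and both rings count as aromatic (indole).
The 4-membered ring has only sp² ring atoms; a planar conformation would have a fully conjugated π system of 4 electrons. But 4 = 4(1), which is 4n not 4n+2, so it is not aromatic (cyclobutadiene) — cyclobutadiene is antiaromatic and distorts to a rectangle.
5 of the 7 rings are aromatic. Total: 5.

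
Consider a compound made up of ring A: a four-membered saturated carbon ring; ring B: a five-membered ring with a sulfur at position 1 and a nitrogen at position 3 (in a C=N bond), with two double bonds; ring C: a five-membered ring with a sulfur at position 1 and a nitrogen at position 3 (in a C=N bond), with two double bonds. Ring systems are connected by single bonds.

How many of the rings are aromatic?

Ring A has only sp³ atoms, so it is not fully conjugated — not aromatic (cyclobutane).
Ring B has a continuous p-orbital overlap around the ring; 2 ring double bonds (4 π electrons) plus a heteroatom lone pair (2) give 6 π electrons. 6 = 4(1)+2, so ring B is aromatic (thiazole).
Ring C is planar and fully conjugated; 2 ring double bonds (4 π electrons) plus a heteroatom lone pair (2) give 6 π electrons. 6 = 4(1)+2, so ring C is aromatic (thiazole).
Aromatic: B, C. Total: 2.

2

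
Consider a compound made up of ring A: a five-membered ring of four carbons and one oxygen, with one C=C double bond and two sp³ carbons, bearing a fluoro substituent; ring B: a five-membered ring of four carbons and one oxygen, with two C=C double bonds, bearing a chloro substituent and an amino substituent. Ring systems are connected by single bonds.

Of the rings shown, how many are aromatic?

Ring A has two sp³ carbons, so it is not fully conjugated — not aromatic (2,3-dihydrofuran).
Ring B is planar and fully conjugated; 2 ring double bonds (4 π electrons) plus a heteroatom lone pair (2) give 6 π electrons. That satisfies 4n+2 with n=1, so ring B is aromatic (furan).
Aromatic: B. Total: 1.

1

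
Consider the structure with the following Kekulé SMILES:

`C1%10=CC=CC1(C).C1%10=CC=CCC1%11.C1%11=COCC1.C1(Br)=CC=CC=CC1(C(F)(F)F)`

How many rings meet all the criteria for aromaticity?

The SMILES encodes a five-membered carbon ring with two conjugated C=C double bonds and one sp³ carbon; a six-membered carbon ring with two conjugated C=C double bonds and two sp³ carbons; a five-membered ring of four carbons and one oxygen, with one C=C double bond and two sp³ carbons; a seven-membered carbon ring with three C=C double bonds and one sp³ carbon.
The 5-membered ring has one sp³ carbon, so it is not fully conjugated — not aromatic (cyclopentadiene).
The 6-membered ring has two sp³ carbons, so it is not fully conjugated — not aromatic (1,3-cyclohexadiene).
The 5-membered ring with one oxygen has two sp³ carbons, so it is not fully conjugated — not aromatic (2,3-dihydrofuran).
The 7-membered ring has one sp³ carbon, so it is not fully conjugated — not aromatic (cycloheptatriene).
None of the rings are aromatic. Total: 0.

0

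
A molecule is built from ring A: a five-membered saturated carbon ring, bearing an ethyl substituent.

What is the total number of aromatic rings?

0

Ring A has only sp³ atoms, so it is not fully conjugated — not aromatic (cyclopentane).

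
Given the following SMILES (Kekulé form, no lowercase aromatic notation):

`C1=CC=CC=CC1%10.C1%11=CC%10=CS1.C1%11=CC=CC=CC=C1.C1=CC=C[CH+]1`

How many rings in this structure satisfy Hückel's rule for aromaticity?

The SMILES encodes a seven-membered carbon ring with three C=C double bonds and one sp³ carbon; a five-membered ring of four carbons and one sulfur, with two C=C double bonds; an eight-membered carbon ring with four alternating C=C double bonds; a five-membered all-carbon ring bearing a positive charge on one carbon, with two C=C double bonds.
The 7-membered ring has one sp³ carbon, so it is not fully conjugated — not aromatic (cycloheptatriene).
The 5-membered ring with one sulfur has a continuous p-orbital overlap around the ring; 2 ring double bonds (4 π electrons) plus a heteroatom lone pair (2) give 6 π electrons. That satisfies 4n+2 with n=1, so it is aromatic (thiophene).
The 8-membered ring has only sp² ring atoms; a planar conformation would have a fully conjugated π system of 8 electrons. But 8 = 4(2), which is 4n not 4n+2, so it is not aromatic (cyclooctatetraene) — cyclooctatetraene distorts into a non-planar tub to avoid antiaromaticity.
The 5-membered ring has only sp² ring atoms; a planar conformation would have a fully conjugated π system of 4 electrons. But 4 = 4(1), which is 4n not 4n+2, so it is not aromatic (cyclopentadienyl cation).
1 of the 4 rings is aromatic. Total: 1.

1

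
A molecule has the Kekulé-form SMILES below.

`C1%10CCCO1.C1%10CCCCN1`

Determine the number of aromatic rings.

0

The SMILES encodes a five-membered saturated ring of four carbons and one oxygen; a six-membered saturated ring of five carbons and one N–H nitrogen.
The 5-membered ring with one oxygen has only sp³ atoms, so it is not fully conjugated — not aromatic (tetrahydrofuran).
The 6-membered ring with one N–H has only sp³ atoms, so it is not fully conjugated — not aromatic (piperidine).
None of the rings are aromatic. Total: 0.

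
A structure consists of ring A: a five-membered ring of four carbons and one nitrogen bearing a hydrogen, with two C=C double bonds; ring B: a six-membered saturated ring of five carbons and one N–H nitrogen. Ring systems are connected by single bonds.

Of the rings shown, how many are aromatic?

Ring A is fully conjugated (every ring atom contributes a p orbital); 2 ring double bonds (4 π electrons) plus a heteroatom lone pair (2) give 6 π electrons. That satisfies 4n+2 with n=1, so ring A is aromatic (pyrrole).
Ring B has only sp³ atoms, so it is not fully conjugated — not aromatic (piperidine).
Aromatic: A. Total: 1.

1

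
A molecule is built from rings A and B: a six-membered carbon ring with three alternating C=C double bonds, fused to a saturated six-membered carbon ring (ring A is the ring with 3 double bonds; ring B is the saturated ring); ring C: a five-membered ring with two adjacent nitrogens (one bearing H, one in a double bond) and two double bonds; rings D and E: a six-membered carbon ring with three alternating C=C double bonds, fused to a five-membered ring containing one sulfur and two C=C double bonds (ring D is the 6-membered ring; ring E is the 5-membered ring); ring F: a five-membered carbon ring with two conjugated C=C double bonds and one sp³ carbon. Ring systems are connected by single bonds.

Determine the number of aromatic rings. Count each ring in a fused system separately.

4

Ring A is planar and fully conjugated; 3 ring double bonds give 6 π electrons. That satisfies 4n+2 with n=1, so ring A is aromatic (benzene ring).
Ring B has four sp³ carbons, so it is not fully conjugated — not aromatic (cyclohexane ring).
Ring C is fully conjugated (every ring atom contributes a p orbital); 2 ring double bonds (4 π electrons) plus a heteroatom lone pair (2) give 6 π electrons. Since 6 = 4n+2 (n=1), ring C is aromatic (pyrazole).
Rings D and E form a fused bicyclic system (with one sulfur) with 9 sp² atoms and 10 π electrons from ring double bonds plus a heteroatom lone pair. 10 = 4(2)+2, so the system is aromatic and both rings count as aromatic (benzothiophene).
Ring F has one sp³ carbon, so it is not fully conjugated — not aromatic (cyclopentadiene).
Aromatic: A, C, D, E. Total: 4.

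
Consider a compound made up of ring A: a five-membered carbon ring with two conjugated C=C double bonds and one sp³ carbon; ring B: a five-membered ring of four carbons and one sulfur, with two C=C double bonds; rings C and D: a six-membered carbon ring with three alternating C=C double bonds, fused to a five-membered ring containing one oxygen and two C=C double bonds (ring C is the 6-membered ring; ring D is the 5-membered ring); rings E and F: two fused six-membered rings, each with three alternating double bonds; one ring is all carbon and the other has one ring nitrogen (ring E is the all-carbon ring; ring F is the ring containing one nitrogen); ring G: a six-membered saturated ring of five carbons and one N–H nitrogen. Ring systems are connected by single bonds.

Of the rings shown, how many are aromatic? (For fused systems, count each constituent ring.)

Ring A has one sp³ carbon, so it is not fully conjugated — not aromatic (cyclopentadiene).
Ring B is fully conjugated (every ring atom contributes a p orbital); 2 ring double bonds (4 π electrons) plus a heteroatom lone pair (2) give 6 π electrons. That satisfies 4n+2 with n=1, so ring B is aromatic (thiophene).
Rings C and D form a fused bicyclic system (with one oxygen) with 9 sp² atoms and 10 π electrons from ring double bonds plus a heteroatom lone pair. 10 = 4(2)+2, so the system is aromatic and both rings count as aromatic (benzofuran).
Rings E and F form a fused bicyclic system (with one nitrogen) with 10 sp² atoms and 10 π electrons from ring double bonds. 10 = 4(2)+2, so the system is aromatic and both rings count as aromatic (quinoline).
Ring G has only sp³ atoms, so it is not fully conjugated — not aromatic (piperidine).
Aromatic: B, C, D, E, F. Total: 5.

5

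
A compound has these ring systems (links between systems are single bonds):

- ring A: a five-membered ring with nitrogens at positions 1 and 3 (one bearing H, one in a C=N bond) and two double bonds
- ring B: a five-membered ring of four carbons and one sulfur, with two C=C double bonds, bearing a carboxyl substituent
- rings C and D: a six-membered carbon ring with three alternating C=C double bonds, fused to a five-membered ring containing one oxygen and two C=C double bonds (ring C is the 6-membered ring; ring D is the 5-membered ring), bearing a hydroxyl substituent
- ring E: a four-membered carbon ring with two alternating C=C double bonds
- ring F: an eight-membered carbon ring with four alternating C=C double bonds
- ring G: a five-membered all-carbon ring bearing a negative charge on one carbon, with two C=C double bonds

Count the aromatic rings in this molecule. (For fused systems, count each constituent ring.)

Ring A has a continuous p-orbital overlap around the ring; 2 ring double bonds (4 π electrons) plus a heteroatom lone pair (2) give 6 π electrons. Since 6 = 4n+2 (n=1), ring A is aromatic (imidazole).
Ring B is planar and fully conjugated; 2 ring double bonds (4 π electrons) plus a heteroatom lone pair (2) give 6 π electrons. That satisfies 4n+2 with n=1, so ring B is aromatic (thiophene).
Rings C and D form a fused bicyclic system (with one oxygen) with 9 sp² atoms and 10 π electrons from ring double bonds plus a heteroatom lone pair. 10 = 4(2)+2, so the system is aromatic and both rings count as aromatic (benzofuran).
Ring E has only sp² ring atoms; a planar conformation would have a fully conjugated π system of 4 electrons. But 4 = 4(1), which is 4n not 4n+2, so ring E is not aromatic (cyclobutadiene) — cyclobutadiene is antiaromatic and distorts to a rectangle.
Ring F has only sp² ring atoms; a planar conformation would have a fully conjugated π system of 8 electrons. But 8 = 4(2), which is 4n not 4n+2, so ring F is not aromatic (cyclooctatetraene) — cyclooctatetraene distorts into a non-planar tub to avoid antiaromaticity.
Ring G has a continuous p-orbital overlap around the ring; 2 ring double bonds (4 π electrons) plus the carbanion lone pair (2) give 6 π electrons. That satisfies 4n+2 with n=1, so ring G is aromatic (cyclopentadienyl anion).
Aromatic: A, B, C, D, G. Total: 5.

5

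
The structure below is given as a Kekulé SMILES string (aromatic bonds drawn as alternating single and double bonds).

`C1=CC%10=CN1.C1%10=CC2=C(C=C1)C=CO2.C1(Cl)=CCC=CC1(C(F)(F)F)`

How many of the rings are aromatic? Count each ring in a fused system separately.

The SMILES encodes a five-membered ring of four carbons and one nitrogen bearing a hydrogen, with two C=C double bonds; a six-membered carbon ring with three alternating C=C double bonds, fused to a five-membered ring containing one oxygen and two C=C double bonds; a six-membered carbon ring with two isolated C=C double bonds and two sp³ carbons.
The 5-membered ring with one N–H is fully conjugated (every ring atom contributes a p orbital); 2 ring double bonds (4 π electrons) plus a heteroatom lone pair (2) give 6 π electrons. Since 6 = 4n+2 (n=1), it is aromatic (pyrrole).
The fused 6/5-membered bicyclic (with one oxygen) is a single π system with 9 sp² atoms and 10 π electrons from ring double bonds plus a heteroatom lone pair. 10 = 4(2)+2, so the system is aromatic and both rings count as aromatic (benzofuran).
The 6-membered ring has two sp³ carbons, so it is not fully conjugated — not aromatic (1,4-cyclohexadiene).
3 of the 4 rings are aromatic. Total: 3.

3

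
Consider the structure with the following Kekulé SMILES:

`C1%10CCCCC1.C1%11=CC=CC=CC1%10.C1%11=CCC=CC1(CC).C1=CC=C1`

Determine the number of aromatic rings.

The SMILES encodes a six-membered saturated carbon ring; a seven-membered carbon ring with three C=C double bonds and one sp³ carbon; a six-membered carbon ring with two isolated C=C double bonds and two sp³ carbons; a four-membered carbon ring with two alternating C=C double bonds.
The 6-membered ring has only sp³ atoms, so it is not fully conjugated — not aromatic (cyclohexane).
The 7-membered ring has one sp³ carbon, so it is not fully conjugated — not aromatic (cycloheptatriene).
The second 6-membered ring has two sp³ carbons, so it is not fully conjugated — not aromatic (1,4-cyclohexadiene).
The 4-membered ring has only sp² ring atoms; a planar conformation would have a fully conjugated π system of 4 electrons. But 4 = 4(1), which is 4n not 4n+2, so it is not aromatic (cyclobutadiene) — cyclobutadiene is antiaromatic and distorts to a rectangle.
None of the rings are aromatic. Total: 0.

0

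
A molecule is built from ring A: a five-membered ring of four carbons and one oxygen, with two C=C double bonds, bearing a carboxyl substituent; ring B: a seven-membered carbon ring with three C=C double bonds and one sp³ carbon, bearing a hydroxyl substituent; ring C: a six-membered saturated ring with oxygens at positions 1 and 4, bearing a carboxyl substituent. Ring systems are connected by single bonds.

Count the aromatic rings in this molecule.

Ring A has a continuous p-orbital overlap around the ring; 2 ring double bonds (4 π electrons) plus a heteroatom lone pair (2) give 6 π electrons. That satisfies 4n+2 with n=1, so ring A is aromatic (furan).
Ring B has one sp³ carbon, so it is not fully conjugated — not aromatic (cycloheptatriene).
Ring C has only sp³ atoms, so it is not fully conjugated — not aromatic (1,4-dioxane).
Aromatic: A. Total: 1.

1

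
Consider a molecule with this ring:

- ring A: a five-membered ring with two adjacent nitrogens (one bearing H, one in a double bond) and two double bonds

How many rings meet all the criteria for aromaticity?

1

Ring A is planar and fully conjugated; 2 ring double bonds (4 π electrons) plus a heteroatom lone pair (2) give 6 π electrons. 6 = 4(1)+2, so ring A is aromatic (pyrazole).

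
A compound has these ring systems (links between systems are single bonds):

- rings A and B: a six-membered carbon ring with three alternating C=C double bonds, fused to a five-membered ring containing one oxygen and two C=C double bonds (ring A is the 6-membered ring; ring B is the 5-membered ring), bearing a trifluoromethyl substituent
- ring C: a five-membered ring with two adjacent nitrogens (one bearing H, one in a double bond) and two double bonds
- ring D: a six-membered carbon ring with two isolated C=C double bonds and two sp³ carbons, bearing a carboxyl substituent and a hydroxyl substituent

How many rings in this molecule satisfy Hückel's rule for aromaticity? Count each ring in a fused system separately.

Rings A and B form a fused bicyclic system (with one oxygen) with 9 sp² atoms and 10 π electrons from ring double bonds plus a heteroatom lone pair. 10 = 4(2)+2, so the system is aromatic and both rings count as aromatic (benzofuran).
Ring C is fully conjugated (every ring atom contributes a p orbital); 2 ring double bonds (4 π electrons) plus a heteroatom lone pair (2) give 6 π electrons. That satisfies 4n+2 with n=1, so ring C is aromatic (pyrazole).
Ring D has two sp³ carbons, so it is not fully conjugated — not aromatic (1,4-cyclohexadiene).
Aromatic: A, B, C. Total: 3.

3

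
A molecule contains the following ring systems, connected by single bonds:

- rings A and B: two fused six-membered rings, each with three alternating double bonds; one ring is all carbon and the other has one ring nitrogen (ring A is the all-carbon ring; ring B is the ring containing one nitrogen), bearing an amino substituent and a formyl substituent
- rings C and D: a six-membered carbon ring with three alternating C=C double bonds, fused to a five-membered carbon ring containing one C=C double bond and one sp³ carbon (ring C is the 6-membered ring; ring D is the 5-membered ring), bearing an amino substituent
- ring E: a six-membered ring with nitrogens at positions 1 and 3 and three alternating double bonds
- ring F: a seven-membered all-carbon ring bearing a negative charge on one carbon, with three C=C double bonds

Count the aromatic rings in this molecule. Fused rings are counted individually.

Rings A and B form a fused bicyclic system (with one nitrogen) with 10 sp² atoms and 10 π electrons from ring double bonds. 10 = 4(2)+2, so the system is aromatic and both rings count as aromatic (quinoline).
Ring C is planar and fully conjugated; 3 ring double bonds give 6 π electrons. Since 6 = 4n+2 (n=1), ring C is aromatic (benzene ring).
Ring D has one sp³ carbon, so it is not fully conjugated — not aromatic (cyclopentene ring).
Ring E has a continuous p-orbital overlap around the ring; 3 ring double bonds give 6 π electrons. 6 = 4(1)+2, so ring E is aromatic (pyrimidine).
Ring F has only sp² ring atoms; a planar conformation would have a fully conjugated π system of 8 electrons. But 8 = 4(2), which is 4n not 4n+2, so ring F is not aromatic (cycloheptatrienyl anion).
Aromatic: A, B, C, E. Total: 4.

4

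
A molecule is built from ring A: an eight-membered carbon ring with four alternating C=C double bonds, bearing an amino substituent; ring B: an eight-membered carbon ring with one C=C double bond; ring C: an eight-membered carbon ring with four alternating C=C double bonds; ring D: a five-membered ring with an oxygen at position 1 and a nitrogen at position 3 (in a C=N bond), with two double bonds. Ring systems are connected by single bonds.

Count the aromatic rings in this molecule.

Ring A has only sp² ring atoms; a planar conformation would have a fully conjugated π system of 8 electrons. But 8 = 4(2), which is 4n not 4n+2, so ring A is not aromatic (cyclooctatetraene) — cyclooctatetraene distorts into a non-planar tub to avoid antiaromaticity.
Ring B has six sp³ carbons, so it is not fully conjugated — not aromatic (cyclooctene).
Ring C has only sp² ring atoms; a planar conformation would have a fully conjugated π system of 8 electrons. But 8 = 4(2), which is 4n not 4n+2, so ring C is not aromatic (cyclooctatetraene) — cyclooctatetraene distorts into a non-planar tub to avoid antiaromaticity.
Ring D has a continuous p-orbital overlap around the ring; 2 ring double bonds (4 π electrons) plus a heteroatom lone pair (2) give 6 π electrons. 6 = 4(1)+2, so ring D is aromatic (oxazole).
Aromatic: D. Total: 1.

1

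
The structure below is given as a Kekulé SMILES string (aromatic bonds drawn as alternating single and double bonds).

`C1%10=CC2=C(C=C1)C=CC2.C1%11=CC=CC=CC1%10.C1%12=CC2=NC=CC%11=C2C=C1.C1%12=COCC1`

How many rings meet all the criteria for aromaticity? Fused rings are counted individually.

3

The SMILES encodes a six-membered carbon ring with three alternating C=C double bonds, fused to a five-membered carbon ring containing one C=C double bond and one sp³ carbon; a seven-membered carbon ring with three C=C double bonds and one sp³ carbon; two fused six-membered rings, each with three alternating double bonds; one ring is all carbon and the other has one ring nitrogen; a five-membered ring of four carbons and one oxygen, with one C=C double bond and two sp³ carbons.
The 6-membered ring is planar and fully conjugated; 3 ring double bonds give 6 π electrons. Since 6 = 4n+2 (n=1), it is aromatic (benzene ring).
The 5-membered ring has one sp³ carbon, so it is not fully conjugated — not aromatic (cyclopentene ring).
The 7-membered ring has one sp³ carbon, so it is not fully conjugated — not aromatic (cycloheptatriene).
The fused 6/6-membered bicyclic (with one nitrogen) is a single π system with 10 sp² atoms and 10 π electrons from ring double bonds. 10 = 4(2)+2, so the system is aromatic and both rings count as aromatic (quinoline).
The 5-membered ring with one oxygen has two sp³ carbons, so it is not fully conjugated — not aromatic (2,3-dihydrofuran).
3 of the 6 rings are aromatic. Total: 3.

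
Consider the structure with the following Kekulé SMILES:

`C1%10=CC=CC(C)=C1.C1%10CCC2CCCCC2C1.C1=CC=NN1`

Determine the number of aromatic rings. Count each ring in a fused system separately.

2

The SMILES encodes a six-membered carbon ring with three alternating C=C double bonds; two fused six-membered saturated carbon rings; a five-membered ring with two adjacent nitrogens (one bearing H, one in a double bond) and two double bonds.
The 6-membered ring is planar and fully conjugated; 3 ring double bonds give 6 π electrons. 6 = 4(1)+2, so it is aromatic (benzene).
The second 6-membered ring has only sp³ atoms, so it is not fully conjugated — not aromatic (cyclohexane ring).
The third 6-membered ring has only sp³ atoms, so it is not fully conjugated — not aromatic (cyclohexane ring).
The 5-membered ring with two adjacent nitrogens (one N–H, one =N–) is fully conjugated (every ring atom contributes a p orbital); 2 ring double bonds (4 π electrons) plus a heteroatom lone pair (2) give 6 π electrons. Since 6 = 4n+2 (n=1), it is aromatic (pyrazole).
2 of the 4 rings are aromatic. Total: 2.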